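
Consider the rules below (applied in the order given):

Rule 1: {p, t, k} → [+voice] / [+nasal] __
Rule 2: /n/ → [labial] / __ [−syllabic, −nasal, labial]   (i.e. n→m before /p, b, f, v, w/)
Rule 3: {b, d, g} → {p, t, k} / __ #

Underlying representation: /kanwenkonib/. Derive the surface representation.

kamwengonip

Rule 1 (post-nasal voicing): /k/ is a voiceless stop immediately after the nasal /n/, so it voices to [g]. /kanwenkonib/ → kanwengonib.
Rule 2 (nasal place assimilation): /n/ precedes the labial consonant /w/, so it assimilates in place to [m]. /kanwengonib/ → kamwengonib.
Rule 3 (final devoicing): /b/ is a voiced stop in word-final position, so it devoices to [p]. /kamwengonib/ → kamwengonip.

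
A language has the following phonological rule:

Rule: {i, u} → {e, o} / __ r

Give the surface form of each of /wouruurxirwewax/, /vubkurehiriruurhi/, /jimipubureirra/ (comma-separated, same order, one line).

/wouruurxirwewax/: /u/ is a high vowel immediately before /r/, so it lowers to [o]. /u/ is a high vowel immediately before /r/, so it lowers to [o]. /i/ is a high vowel immediately before /r/, so it lowers to [e]. → [wooruorxerwewax].
/vubkurehiriruurhi/: /u/ is a high vowel immediately before /r/, so it lowers to [o]. /i/ is a high vowel immediately before /r/, so it lowers to [e]. /i/ is a high vowel immediately before /r/, so it lowers to [e]. /u/ is a high vowel immediately before /r/, so it lowers to [o]. → [vubkorehereruorhi].
/jimipubureirra/: /u/ is a high vowel immediately before /r/, so it lowers to [o]. /i/ is a high vowel immediately before /r/, so it lowers to [e]. → [jimipuboreerra].

wooruorxerwewax, vubkorehereruorhi, jimipuboreerra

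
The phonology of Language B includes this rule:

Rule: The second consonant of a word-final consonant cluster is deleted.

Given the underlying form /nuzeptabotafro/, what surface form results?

nuzeptabotafro

No segment of /nuzeptabotafro/ meets the structural description of the rule, so the form surfaces unchanged.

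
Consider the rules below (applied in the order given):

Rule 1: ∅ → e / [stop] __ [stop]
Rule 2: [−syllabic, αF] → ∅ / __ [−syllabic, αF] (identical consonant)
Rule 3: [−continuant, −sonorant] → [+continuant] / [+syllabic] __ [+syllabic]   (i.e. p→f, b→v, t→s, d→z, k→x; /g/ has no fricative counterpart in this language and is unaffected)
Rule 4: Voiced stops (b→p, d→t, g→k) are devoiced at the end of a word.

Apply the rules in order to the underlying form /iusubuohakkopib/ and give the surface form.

iusuvuohaxexofip

Rule 1 (stop-cluster e-epenthesis): /k/ and /k/ form a stop–stop cluster, so [e] is inserted between them. /iusubuohakkopib/ → iusubuohakekopib.
Rule 2 (degemination): no segment meets the environment; /iusubuohakekopib/ is unchanged.
Rule 3 (intervocalic spirantization): /b/ is a stop between vowels /u/ and /u/, so it spirantizes to the fricative [v]. /k/ is a stop between vowels /a/ and /e/, so it spirantizes to the fricative [x]. /k/ is a stop between vowels /e/ and /o/, so it spirantizes to the fricative [x]. /p/ is a stop between vowels /o/ and /i/, so it spirantizes to the fricative [f]. /iusubuohakekopib/ → iusuvuohaxexofib.
Rule 4 (final devoicing): /b/ is a voiced stop in word-final position, so it devoices to [p]. /iusuvuohaxexofib/ → iusuvuohaxexofip.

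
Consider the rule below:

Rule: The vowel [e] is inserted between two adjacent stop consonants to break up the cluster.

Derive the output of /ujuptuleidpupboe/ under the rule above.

/p/ and /t/ form a stop–stop cluster, so [e] is inserted between them.
/d/ and /p/ form a stop–stop cluster, so [e] is inserted between them.
/p/ and /b/ form a stop–stop cluster, so [e] is inserted between them.
Surface form: [ujupetuleidepupeboe].

ujupetuleidepupeboe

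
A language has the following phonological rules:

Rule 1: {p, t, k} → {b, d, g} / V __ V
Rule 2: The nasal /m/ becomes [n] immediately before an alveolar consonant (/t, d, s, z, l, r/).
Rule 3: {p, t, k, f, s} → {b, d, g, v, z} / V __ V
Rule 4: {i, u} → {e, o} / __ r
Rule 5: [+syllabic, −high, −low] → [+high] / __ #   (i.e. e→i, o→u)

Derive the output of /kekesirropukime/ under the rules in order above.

kegezerrobugimi

Rule 1 (intervocalic voicing): /k/ is a voiceless stop between vowels /e/ and /e/, so it voices to [g]. /p/ is a voiceless stop between vowels /o/ and /u/, so it voices to [b]. /k/ is a voiceless stop between vowels /u/ and /i/, so it voices to [g]. /kekesirropukime/ → kegesirrobugime.
Rule 2 (nasal place assimilation): no segment meets the environment; /kegesirrobugime/ is unchanged.
Rule 3 (intervocalic voicing): /s/ is a voiceless obstruent between vowels /e/ and /i/, so it voices to [z]. /kegesirrobugime/ → kegezirrobugime.
Rule 4 (pre-rhotic lowering): /i/ is a high vowel immediately before /r/, so it lowers to [e]. /kegezirrobugime/ → kegezerrobugime.
Rule 5 (final vowel raising): /e/ is a mid vowel in word-final position, so it raises to [i]. /kegezerrobugime/ → kegezerrobugimi.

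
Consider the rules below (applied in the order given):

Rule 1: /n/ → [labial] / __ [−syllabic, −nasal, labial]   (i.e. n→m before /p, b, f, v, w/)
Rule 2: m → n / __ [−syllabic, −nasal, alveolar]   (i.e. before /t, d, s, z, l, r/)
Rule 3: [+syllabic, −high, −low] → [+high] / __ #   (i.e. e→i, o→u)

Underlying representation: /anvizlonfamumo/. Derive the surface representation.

Rule 1 (nasal place assimilation): /n/ precedes the labial consonant /v/, so it assimilates in place to [m]. /n/ precedes the labial consonant /f/, so it assimilates in place to [m]. /anvizlonfamumo/ → amvizlomfamumo.
Rule 2 (nasal place assimilation): no segment meets the environment; /amvizlomfamumo/ is unchanged.
Rule 3 (final vowel raising): /o/ is a mid vowel in word-final position, so it raises to [u]. /amvizlomfamumo/ → amvizlomfamumu.

amvizlomfamumu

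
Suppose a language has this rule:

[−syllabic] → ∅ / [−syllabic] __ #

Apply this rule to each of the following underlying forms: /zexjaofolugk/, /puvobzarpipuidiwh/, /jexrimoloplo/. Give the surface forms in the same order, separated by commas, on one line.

/zexjaofolugk/: /k/ is the second consonant of a word-final cluster /gk/, so it deletes. → [zexjaofolug].
/puvobzarpipuidiwh/: /h/ is the second consonant of a word-final cluster /wh/, so it deletes. → [puvobzarpipuidiw].
/jexrimoloplo/: the rule's environment is not met; surfaces unchanged as [jexrimoloplo].

zexjaofolug, puvobzarpipuidiw, jexrimoloplo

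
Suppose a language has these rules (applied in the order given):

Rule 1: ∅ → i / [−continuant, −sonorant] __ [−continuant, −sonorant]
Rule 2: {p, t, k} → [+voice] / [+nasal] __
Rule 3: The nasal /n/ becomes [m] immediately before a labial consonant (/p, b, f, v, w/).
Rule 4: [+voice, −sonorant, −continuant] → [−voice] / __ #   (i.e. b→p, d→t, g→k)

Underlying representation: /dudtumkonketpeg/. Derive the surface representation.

Rule 1 (stop-cluster i-epenthesis): /d/ and /t/ form a stop–stop cluster, so [i] is inserted between them. /t/ and /p/ form a stop–stop cluster, so [i] is inserted between them. /dudtumkonketpeg/ → duditumkonketipeg.
Rule 2 (post-nasal voicing): /k/ is a voiceless stop immediately after the nasal /m/, so it voices to [g]. /k/ is a voiceless stop immediately after the nasal /n/, so it voices to [g]. /duditumkonketipeg/ → duditumgongetipeg.
Rule 3 (nasal place assimilation): no segment meets the environment; /duditumgongetipeg/ is unchanged.
Rule 4 (final devoicing): /g/ is a voiced stop in word-final position, so it devoices to [k]. /duditumgongetipeg/ → duditumgongetipek.

duditumgongetipek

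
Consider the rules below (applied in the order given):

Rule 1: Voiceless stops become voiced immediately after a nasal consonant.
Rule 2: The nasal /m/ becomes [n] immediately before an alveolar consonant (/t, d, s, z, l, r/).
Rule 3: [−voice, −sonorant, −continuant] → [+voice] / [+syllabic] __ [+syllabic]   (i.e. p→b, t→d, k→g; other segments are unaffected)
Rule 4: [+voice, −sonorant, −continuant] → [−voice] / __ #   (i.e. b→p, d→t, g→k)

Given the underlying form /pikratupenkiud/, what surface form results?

Rule 1 (post-nasal voicing): /k/ is a voiceless stop immediately after the nasal /n/, so it voices to [g]. /pikratupenkiud/ → pikratupengiud.
Rule 2 (nasal place assimilation): no segment meets the environment; /pikratupengiud/ is unchanged.
Rule 3 (intervocalic voicing): /t/ is a voiceless stop between vowels /a/ and /u/, so it voices to [d]. /p/ is a voiceless stop between vowels /u/ and /e/, so it voices to [b]. /pikratupengiud/ → pikradubengiud.
Rule 4 (final devoicing): /d/ is a voiced stop in word-final position, so it devoices to [t]. /pikradubengiud/ → pikradubengiut.

pikradubengiut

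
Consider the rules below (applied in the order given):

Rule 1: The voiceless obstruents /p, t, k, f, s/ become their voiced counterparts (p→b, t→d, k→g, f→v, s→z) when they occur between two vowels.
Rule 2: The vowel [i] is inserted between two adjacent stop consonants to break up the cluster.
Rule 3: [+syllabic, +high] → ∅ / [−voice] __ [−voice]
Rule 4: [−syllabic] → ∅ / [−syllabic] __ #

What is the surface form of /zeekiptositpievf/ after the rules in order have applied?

zeegiptozitpiev

Rule 1 (intervocalic voicing): /k/ is a voiceless obstruent between vowels /e/ and /i/, so it voices to [g]. /s/ is a voiceless obstruent between vowels /o/ and /i/, so it voices to [z]. /zeekiptositpievf/ → zeegiptozitpievf.
Rule 2 (stop-cluster i-epenthesis): /p/ and /t/ form a stop–stop cluster, so [i] is inserted between them. /t/ and /p/ form a stop–stop cluster, so [i] is inserted between them. /zeegiptozitpievf/ → zeegipitozitipievf.
Rule 3 (high vowel syncope): /i/ is a high vowel flanked by voiceless consonants /p/ and /t/, so it deletes. /i/ is a high vowel flanked by voiceless consonants /t/ and /p/, so it deletes. /zeegipitozitipievf/ → zeegiptozitpievf.
Rule 4 (final cluster simplification): /f/ is the second consonant of a word-final cluster /vf/, so it deletes. /zeegiptozitpievf/ → zeegiptozitpiev.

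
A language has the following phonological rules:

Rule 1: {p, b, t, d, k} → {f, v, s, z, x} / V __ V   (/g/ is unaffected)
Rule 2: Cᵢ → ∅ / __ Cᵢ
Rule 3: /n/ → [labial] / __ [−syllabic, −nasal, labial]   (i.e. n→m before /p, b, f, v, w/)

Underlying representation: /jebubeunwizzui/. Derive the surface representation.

Rule 1 (intervocalic spirantization): /b/ is a stop between vowels /e/ and /u/, so it spirantizes to the fricative [v]. /b/ is a stop between vowels /u/ and /e/, so it spirantizes to the fricative [v]. /jebubeunwizzui/ → jevuveunwizzui.
Rule 2 (degemination): /zz/ is a geminate; the first /z/ deletes. /jevuveunwizzui/ → jevuveunwizui.
Rule 3 (nasal place assimilation): /n/ precedes the labial consonant /w/, so it assimilates in place to [m]. /jevuveunwizui/ → jevuveumwizui.

jevuveumwizui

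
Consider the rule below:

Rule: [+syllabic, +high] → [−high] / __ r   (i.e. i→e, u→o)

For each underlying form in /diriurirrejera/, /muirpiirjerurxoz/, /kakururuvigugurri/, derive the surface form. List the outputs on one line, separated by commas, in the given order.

/diriurirrejera/: /i/ is a high vowel immediately before /r/, so it lowers to [e]. /u/ is a high vowel immediately before /r/, so it lowers to [o]. /i/ is a high vowel immediately before /r/, so it lowers to [e]. → [deriorerrejera].
/muirpiirjerurxoz/: /i/ is a high vowel immediately before /r/, so it lowers to [e]. /i/ is a high vowel immediately before /r/, so it lowers to [e]. /u/ is a high vowel immediately before /r/, so it lowers to [o]. → [muerpierjerorxoz].
/kakururuvigugurri/: /u/ is a high vowel immediately before /r/, so it lowers to [o]. /u/ is a high vowel immediately before /r/, so it lowers to [o]. /u/ is a high vowel immediately before /r/, so it lowers to [o]. → [kakororuvigugorri].

deriorerrejera, muerpierjerorxoz, kakororuvigugorri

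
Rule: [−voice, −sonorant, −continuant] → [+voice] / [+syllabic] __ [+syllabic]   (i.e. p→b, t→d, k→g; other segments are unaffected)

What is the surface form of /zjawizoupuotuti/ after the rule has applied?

zjawizoubuodudi

/p/ is a voiceless stop between vowels /u/ and /u/, so it voices to [b].
/t/ is a voiceless stop between vowels /o/ and /u/, so it voices to [d].
/t/ is a voiceless stop between vowels /u/ and /i/, so it voices to [d].
Surface form: [zjawizoubuodudi].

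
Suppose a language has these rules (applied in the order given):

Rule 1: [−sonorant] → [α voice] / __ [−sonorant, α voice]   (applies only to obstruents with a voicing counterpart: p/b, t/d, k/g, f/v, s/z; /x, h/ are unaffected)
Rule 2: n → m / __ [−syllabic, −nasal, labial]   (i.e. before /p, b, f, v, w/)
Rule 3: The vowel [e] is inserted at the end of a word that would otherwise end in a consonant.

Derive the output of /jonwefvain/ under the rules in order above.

Rule 1 (regressive voicing assimilation): /f/ precedes the voiced obstruent /v/, so it voices to [v] by assimilation. /jonwefvain/ → jonwevvain.
Rule 2 (nasal place assimilation): /n/ precedes the labial consonant /w/, so it assimilates in place to [m]. /jonwevvain/ → jomwevvain.
Rule 3 (final e-epenthesis): the form ends in the consonant /n/, so [e] is inserted word-finally. /jomwevvain/ → jomwevvaine.

jomwevvaine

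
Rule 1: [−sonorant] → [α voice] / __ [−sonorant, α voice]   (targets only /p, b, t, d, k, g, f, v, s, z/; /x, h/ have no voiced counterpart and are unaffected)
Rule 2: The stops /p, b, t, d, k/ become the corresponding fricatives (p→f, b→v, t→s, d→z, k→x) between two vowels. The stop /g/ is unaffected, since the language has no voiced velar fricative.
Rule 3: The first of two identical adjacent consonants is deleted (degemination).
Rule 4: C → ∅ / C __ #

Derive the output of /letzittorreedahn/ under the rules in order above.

Rule 1 (regressive voicing assimilation): /t/ precedes the voiced obstruent /z/, so it voices to [d] by assimilation. /letzittorreedahn/ → ledzittorreedahn.
Rule 2 (intervocalic spirantization): /d/ is a stop between vowels /e/ and /a/, so it spirantizes to the fricative [z]. /ledzittorreedahn/ → ledzittorreezahn.
Rule 3 (degemination): /tt/ is a geminate; the first /t/ deletes. /rr/ is a geminate; the first /r/ deletes. /ledzittorreezahn/ → ledzitoreezahn.
Rule 4 (final cluster simplification): /n/ is the second consonant of a word-final cluster /hn/, so it deletes. /ledzitoreezahn/ → ledzitoreezah.

ledzitoreezah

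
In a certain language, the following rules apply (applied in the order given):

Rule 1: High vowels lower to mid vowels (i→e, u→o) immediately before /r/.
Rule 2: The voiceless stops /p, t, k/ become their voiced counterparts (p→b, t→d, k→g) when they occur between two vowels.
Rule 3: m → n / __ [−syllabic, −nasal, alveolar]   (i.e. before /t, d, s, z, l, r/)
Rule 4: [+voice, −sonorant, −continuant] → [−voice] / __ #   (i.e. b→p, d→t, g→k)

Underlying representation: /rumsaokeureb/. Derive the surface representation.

Rule 1 (pre-rhotic lowering): /u/ is a high vowel immediately before /r/, so it lowers to [o]. /rumsaokeureb/ → rumsaokeoreb.
Rule 2 (intervocalic voicing): /k/ is a voiceless stop between vowels /o/ and /e/, so it voices to [g]. /rumsaokeoreb/ → rumsaogeoreb.
Rule 3 (nasal place assimilation): /m/ precedes the alveolar consonant /s/, so it assimilates in place to [n]. /rumsaogeoreb/ → runsaogeoreb.
Rule 4 (final devoicing): /b/ is a voiced stop in word-final position, so it devoices to [p]. /runsaogeoreb/ → runsaogeorep.

runsaogeorep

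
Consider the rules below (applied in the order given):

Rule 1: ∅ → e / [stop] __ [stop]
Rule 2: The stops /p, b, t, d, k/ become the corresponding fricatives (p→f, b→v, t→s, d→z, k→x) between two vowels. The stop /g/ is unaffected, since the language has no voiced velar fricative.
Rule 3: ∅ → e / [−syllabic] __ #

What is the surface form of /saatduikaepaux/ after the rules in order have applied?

saasezuixaefauxe

Rule 1 (stop-cluster e-epenthesis): /t/ and /d/ form a stop–stop cluster, so [e] is inserted between them. /saatduikaepaux/ → saateduikaepaux.
Rule 2 (intervocalic spirantization): /t/ is a stop between vowels /a/ and /e/, so it spirantizes to the fricative [s]. /d/ is a stop between vowels /e/ and /u/, so it spirantizes to the fricative [z]. /k/ is a stop between vowels /i/ and /a/, so it spirantizes to the fricative [x]. /p/ is a stop between vowels /e/ and /a/, so it spirantizes to the fricative [f]. /saateduikaepaux/ → saasezuixaefaux.
Rule 3 (final e-epenthesis): the form ends in the consonant /x/, so [e] is inserted word-finally. /saasezuixaefaux/ → saasezuixaefauxe.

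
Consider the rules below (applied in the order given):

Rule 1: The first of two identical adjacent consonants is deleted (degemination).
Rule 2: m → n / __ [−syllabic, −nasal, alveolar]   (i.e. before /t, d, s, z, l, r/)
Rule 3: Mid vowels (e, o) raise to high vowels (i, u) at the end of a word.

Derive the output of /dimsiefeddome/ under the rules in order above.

dinsiefedomi

Rule 1 (degemination): /dd/ is a geminate; the first /d/ deletes. /dimsiefeddome/ → dimsiefedome.
Rule 2 (nasal place assimilation): /m/ precedes the alveolar consonant /s/, so it assimilates in place to [n]. /dimsiefedome/ → dinsiefedome.
Rule 3 (final vowel raising): /e/ is a mid vowel in word-final position, so it raises to [i]. /dinsiefedome/ → dinsiefedomi.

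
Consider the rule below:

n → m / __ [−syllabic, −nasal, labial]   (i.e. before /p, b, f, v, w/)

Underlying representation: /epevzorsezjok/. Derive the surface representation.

No segment of /epevzorsezjok/ meets the structural description of the rule, so the form surfaces unchanged.

epevzorsezjok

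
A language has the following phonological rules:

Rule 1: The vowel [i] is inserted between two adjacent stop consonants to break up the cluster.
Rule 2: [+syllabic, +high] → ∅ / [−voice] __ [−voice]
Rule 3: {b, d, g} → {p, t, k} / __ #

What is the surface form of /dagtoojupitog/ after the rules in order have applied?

Rule 1 (stop-cluster i-epenthesis): /g/ and /t/ form a stop–stop cluster, so [i] is inserted between them. /dagtoojupitog/ → dagitoojupitog.
Rule 2 (high vowel syncope): /i/ is a high vowel flanked by voiceless consonants /p/ and /t/, so it deletes. /dagitoojupitog/ → dagitoojuptog.
Rule 3 (final devoicing): /g/ is a voiced stop in word-final position, so it devoices to [k]. /dagitoojuptog/ → dagitoojuptok.

dagitoojuptok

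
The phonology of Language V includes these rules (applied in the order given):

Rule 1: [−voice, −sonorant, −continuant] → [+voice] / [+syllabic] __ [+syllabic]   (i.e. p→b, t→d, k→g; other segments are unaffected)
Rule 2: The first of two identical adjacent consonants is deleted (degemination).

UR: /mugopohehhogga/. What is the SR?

mugobohehoga

Rule 1 (intervocalic voicing): /p/ is a voiceless stop between vowels /o/ and /o/, so it voices to [b]. /mugopohehhogga/ → mugobohehhogga.
Rule 2 (degemination): /hh/ is a geminate; the first /h/ deletes. /gg/ is a geminate; the first /g/ deletes. /mugobohehhogga/ → mugobohehoga.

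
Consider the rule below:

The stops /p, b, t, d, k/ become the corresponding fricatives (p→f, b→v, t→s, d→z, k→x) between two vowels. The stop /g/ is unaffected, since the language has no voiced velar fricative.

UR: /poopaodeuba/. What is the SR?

Scanning /poopaodeuba/: /p/ at position 1 is not in the conditioning environment; /p/ is a stop between vowels /o/ and /a/, so it spirantizes to the fricative [f]; /d/ is a stop between vowels /o/ and /e/, so it spirantizes to the fricative [z]; /b/ is a stop between vowels /u/ and /a/, so it spirantizes to the fricative [v].
Result: [poofaozeuva].

poofaozeuva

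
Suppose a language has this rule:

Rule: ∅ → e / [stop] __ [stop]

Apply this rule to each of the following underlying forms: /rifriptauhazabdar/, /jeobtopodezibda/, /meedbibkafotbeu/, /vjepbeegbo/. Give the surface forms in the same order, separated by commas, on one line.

rifripetauhazabedar, jeobetopodezibeda, meedebibekafotebeu, vjepebeegebo

/rifriptauhazabdar/: /p/ and /t/ form a stop–stop cluster, so [e] is inserted between them. /b/ and /d/ form a stop–stop cluster, so [e] is inserted between them. → [rifripetauhazabedar].
/jeobtopodezibda/: /b/ and /t/ form a stop–stop cluster, so [e] is inserted between them. /b/ and /d/ form a stop–stop cluster, so [e] is inserted between them. → [jeobetopodezibeda].
/meedbibkafotbeu/: /d/ and /b/ form a stop–stop cluster, so [e] is inserted between them. /b/ and /k/ form a stop–stop cluster, so [e] is inserted between them. /t/ and /b/ form a stop–stop cluster, so [e] is inserted between them. → [meedebibekafotebeu].
/vjepbeegbo/: /p/ and /b/ form a stop–stop cluster, so [e] is inserted between them. /g/ and /b/ form a stop–stop cluster, so [e] is inserted between them. → [vjepebeegebo].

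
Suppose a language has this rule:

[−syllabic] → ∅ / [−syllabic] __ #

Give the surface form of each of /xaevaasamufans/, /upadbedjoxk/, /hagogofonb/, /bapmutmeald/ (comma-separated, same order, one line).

xaevaasamufan, upadbedjox, hagogofon, bapmutmeal

/xaevaasamufans/: /s/ is the second consonant of a word-final cluster /ns/, so it deletes. → [xaevaasamufan].
/upadbedjoxk/: /k/ is the second consonant of a word-final cluster /xk/, so it deletes. → [upadbedjox].
/hagogofonb/: /b/ is the second consonant of a word-final cluster /nb/, so it deletes. → [hagogofon].
/bapmutmeald/: /d/ is the second consonant of a word-final cluster /ld/, so it deletes. → [bapmutmeal].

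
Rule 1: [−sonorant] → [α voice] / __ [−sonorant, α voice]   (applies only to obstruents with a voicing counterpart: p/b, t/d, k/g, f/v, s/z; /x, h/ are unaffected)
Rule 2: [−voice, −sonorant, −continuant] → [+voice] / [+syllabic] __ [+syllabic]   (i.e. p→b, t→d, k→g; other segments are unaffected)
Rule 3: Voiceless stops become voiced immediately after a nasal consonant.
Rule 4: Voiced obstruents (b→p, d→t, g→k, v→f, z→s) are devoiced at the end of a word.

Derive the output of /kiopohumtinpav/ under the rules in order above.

kiobohumdinbaf

Rule 1 (regressive voicing assimilation): no segment meets the environment; /kiopohumtinpav/ is unchanged.
Rule 2 (intervocalic voicing): /p/ is a voiceless stop between vowels /o/ and /o/, so it voices to [b]. /kiopohumtinpav/ → kiobohumtinpav.
Rule 3 (post-nasal voicing): /t/ is a voiceless stop immediately after the nasal /m/, so it voices to [d]. /p/ is a voiceless stop immediately after the nasal /n/, so it voices to [b]. /kiobohumtinpav/ → kiobohumdinbav.
Rule 4 (final devoicing): /v/ is a voiced obstruent in word-final position, so it devoices to [f]. /kiobohumdinbav/ → kiobohumdinbaf.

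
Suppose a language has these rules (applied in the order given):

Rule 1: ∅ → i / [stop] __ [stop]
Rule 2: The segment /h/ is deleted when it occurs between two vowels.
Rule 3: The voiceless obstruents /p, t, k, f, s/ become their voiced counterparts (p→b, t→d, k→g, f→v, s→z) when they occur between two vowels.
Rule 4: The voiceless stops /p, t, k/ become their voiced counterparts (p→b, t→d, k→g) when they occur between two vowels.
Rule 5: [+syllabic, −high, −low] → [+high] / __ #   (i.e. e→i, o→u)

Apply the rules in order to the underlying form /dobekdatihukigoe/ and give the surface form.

dobegidadiugigoi

Rule 1 (stop-cluster i-epenthesis): /k/ and /d/ form a stop–stop cluster, so [i] is inserted between them. /dobekdatihukigoe/ → dobekidatihukigoe.
Rule 2 (intervocalic h-deletion): /h/ occurs between vowels /i/ and /u/, so it deletes. /dobekidatihukigoe/ → dobekidatiukigoe.
Rule 3 (intervocalic voicing): /k/ is a voiceless obstruent between vowels /e/ and /i/, so it voices to [g]. /t/ is a voiceless obstruent between vowels /a/ and /i/, so it voices to [d]. /k/ is a voiceless obstruent between vowels /u/ and /i/, so it voices to [g]. /dobekidatiukigoe/ → dobegidadiugigoe.
Rule 4 (intervocalic voicing): no segment meets the environment; /dobegidadiugigoe/ is unchanged.
Rule 5 (final vowel raising): /e/ is a mid vowel in word-final position, so it raises to [i]. /dobegidadiugigoe/ → dobegidadiugigoi.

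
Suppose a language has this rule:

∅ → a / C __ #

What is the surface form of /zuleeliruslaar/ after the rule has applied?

the form ends in the consonant /r/, so [a] is inserted word-finally.
Surface form: [zuleeliruslaara].

zuleeliruslaara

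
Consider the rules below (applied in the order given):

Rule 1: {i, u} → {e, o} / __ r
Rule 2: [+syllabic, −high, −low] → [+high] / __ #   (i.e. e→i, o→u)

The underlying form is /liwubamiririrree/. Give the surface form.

liwubamerererrei

Rule 1 (pre-rhotic lowering): /i/ is a high vowel immediately before /r/, so it lowers to [e]. /i/ is a high vowel immediately before /r/, so it lowers to [e]. /i/ is a high vowel immediately before /r/, so it lowers to [e]. /liwubamiririrree/ → liwubamerererree.
Rule 2 (final vowel raising): /e/ is a mid vowel in word-final position, so it raises to [i]. /liwubamerererree/ → liwubamerererrei.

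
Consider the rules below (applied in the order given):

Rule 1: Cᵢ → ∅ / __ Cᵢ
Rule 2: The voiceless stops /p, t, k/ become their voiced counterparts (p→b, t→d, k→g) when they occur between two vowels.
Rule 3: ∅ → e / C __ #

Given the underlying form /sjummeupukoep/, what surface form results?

sjumeubugoepe

Rule 1 (degemination): /mm/ is a geminate; the first /m/ deletes. /sjummeupukoep/ → sjumeupukoep.
Rule 2 (intervocalic voicing): /p/ is a voiceless stop between vowels /u/ and /u/, so it voices to [b]. /k/ is a voiceless stop between vowels /u/ and /o/, so it voices to [g]. /sjumeupukoep/ → sjumeubugoep.
Rule 3 (final e-epenthesis): the form ends in the consonant /p/, so [e] is inserted word-finally. /sjumeubugoep/ → sjumeubugoepe.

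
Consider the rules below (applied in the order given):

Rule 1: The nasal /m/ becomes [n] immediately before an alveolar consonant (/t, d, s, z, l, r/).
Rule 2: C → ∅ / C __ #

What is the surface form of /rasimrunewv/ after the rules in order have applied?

Rule 1 (nasal place assimilation): /m/ precedes the alveolar consonant /r/, so it assimilates in place to [n]. /rasimrunewv/ → rasinrunewv.
Rule 2 (final cluster simplification): /v/ is the second consonant of a word-final cluster /wv/, so it deletes. /rasinrunewv/ → rasinrunew.

rasinrunew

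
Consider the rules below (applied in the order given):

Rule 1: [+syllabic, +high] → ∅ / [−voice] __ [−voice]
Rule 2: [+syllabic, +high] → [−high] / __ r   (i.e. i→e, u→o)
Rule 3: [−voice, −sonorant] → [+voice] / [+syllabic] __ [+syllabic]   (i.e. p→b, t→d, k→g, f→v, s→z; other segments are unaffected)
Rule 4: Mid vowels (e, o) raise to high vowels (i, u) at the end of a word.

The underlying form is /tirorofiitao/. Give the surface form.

Rule 1 (high vowel syncope): no segment meets the environment; /tirorofiitao/ is unchanged.
Rule 2 (pre-rhotic lowering): /i/ is a high vowel immediately before /r/, so it lowers to [e]. /tirorofiitao/ → terorofiitao.
Rule 3 (intervocalic voicing): /f/ is a voiceless obstruent between vowels /o/ and /i/, so it voices to [v]. /t/ is a voiceless obstruent between vowels /i/ and /a/, so it voices to [d]. /terorofiitao/ → teroroviidao.
Rule 4 (final vowel raising): /o/ is a mid vowel in word-final position, so it raises to [u]. /teroroviidao/ → teroroviidau.

teroroviidau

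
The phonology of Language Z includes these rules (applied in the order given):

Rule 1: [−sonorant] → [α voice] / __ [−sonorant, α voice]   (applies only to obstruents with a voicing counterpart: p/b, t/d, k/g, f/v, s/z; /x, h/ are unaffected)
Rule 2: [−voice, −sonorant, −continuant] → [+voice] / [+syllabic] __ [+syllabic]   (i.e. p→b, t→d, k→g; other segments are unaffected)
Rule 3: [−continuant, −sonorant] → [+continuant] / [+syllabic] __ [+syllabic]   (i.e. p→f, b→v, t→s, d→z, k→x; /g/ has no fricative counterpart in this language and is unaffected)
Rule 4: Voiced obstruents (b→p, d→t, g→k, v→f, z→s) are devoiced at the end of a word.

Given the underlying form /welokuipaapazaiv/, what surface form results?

weloguivaavazaif

Rule 1 (regressive voicing assimilation): no segment meets the environment; /welokuipaapazaiv/ is unchanged.
Rule 2 (intervocalic voicing): /k/ is a voiceless stop between vowels /o/ and /u/, so it voices to [g]. /p/ is a voiceless stop between vowels /i/ and /a/, so it voices to [b]. /p/ is a voiceless stop between vowels /a/ and /a/, so it voices to [b]. /welokuipaapazaiv/ → weloguibaabazaiv.
Rule 3 (intervocalic spirantization): /b/ is a stop between vowels /i/ and /a/, so it spirantizes to the fricative [v]. /b/ is a stop between vowels /a/ and /a/, so it spirantizes to the fricative [v]. /weloguibaabazaiv/ → weloguivaavazaiv.
Rule 4 (final devoicing): /v/ is a voiced obstruent in word-final position, so it devoices to [f]. /weloguivaavazaiv/ → weloguivaavazaif.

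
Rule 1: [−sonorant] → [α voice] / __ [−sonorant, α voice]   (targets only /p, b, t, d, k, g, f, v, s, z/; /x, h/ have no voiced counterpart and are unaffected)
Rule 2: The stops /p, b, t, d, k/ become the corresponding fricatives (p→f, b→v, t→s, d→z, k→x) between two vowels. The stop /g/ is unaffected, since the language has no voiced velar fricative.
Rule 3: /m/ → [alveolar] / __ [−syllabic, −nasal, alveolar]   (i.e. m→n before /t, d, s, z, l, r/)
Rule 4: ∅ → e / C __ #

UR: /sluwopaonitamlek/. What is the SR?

sluwofaonisanleke

Rule 1 (regressive voicing assimilation): no segment meets the environment; /sluwopaonitamlek/ is unchanged.
Rule 2 (intervocalic spirantization): /p/ is a stop between vowels /o/ and /a/, so it spirantizes to the fricative [f]. /t/ is a stop between vowels /i/ and /a/, so it spirantizes to the fricative [s]. /sluwopaonitamlek/ → sluwofaonisamlek.
Rule 3 (nasal place assimilation): /m/ precedes the alveolar consonant /l/, so it assimilates in place to [n]. /sluwofaonisamlek/ → sluwofaonisanlek.
Rule 4 (final e-epenthesis): the form ends in the consonant /k/, so [e] is inserted word-finally. /sluwofaonisanlek/ → sluwofaonisanleke.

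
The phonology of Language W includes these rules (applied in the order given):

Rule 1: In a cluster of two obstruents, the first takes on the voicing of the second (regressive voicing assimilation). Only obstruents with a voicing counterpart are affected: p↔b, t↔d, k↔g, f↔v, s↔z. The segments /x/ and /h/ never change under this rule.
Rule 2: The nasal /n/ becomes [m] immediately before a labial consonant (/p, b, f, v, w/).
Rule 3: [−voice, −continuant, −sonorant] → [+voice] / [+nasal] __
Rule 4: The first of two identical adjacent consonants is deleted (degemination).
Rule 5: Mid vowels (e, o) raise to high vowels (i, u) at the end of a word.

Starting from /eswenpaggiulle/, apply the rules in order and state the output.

eswembagiuli

Rule 1 (regressive voicing assimilation): no segment meets the environment; /eswenpaggiulle/ is unchanged.
Rule 2 (nasal place assimilation): /n/ precedes the labial consonant /p/, so it assimilates in place to [m]. /eswenpaggiulle/ → eswempaggiulle.
Rule 3 (post-nasal voicing): /p/ is a voiceless stop immediately after the nasal /m/, so it voices to [b]. /eswempaggiulle/ → eswembaggiulle.
Rule 4 (degemination): /gg/ is a geminate; the first /g/ deletes. /ll/ is a geminate; the first /l/ deletes. /eswembaggiulle/ → eswembagiule.
Rule 5 (final vowel raising): /e/ is a mid vowel in word-final position, so it raises to [i]. /eswembagiule/ → eswembagiuli.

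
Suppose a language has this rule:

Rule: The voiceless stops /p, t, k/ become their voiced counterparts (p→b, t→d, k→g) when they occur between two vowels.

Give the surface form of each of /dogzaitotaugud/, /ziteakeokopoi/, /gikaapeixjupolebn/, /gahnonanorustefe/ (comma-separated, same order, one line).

dogzaidodaugud, zideageogoboi, gigaabeixjubolebn, gahnonanorustefe

/dogzaitotaugud/: /t/ is a voiceless stop between vowels /i/ and /o/, so it voices to [d]. /t/ is a voiceless stop between vowels /o/ and /a/, so it voices to [d]. → [dogzaidodaugud].
/ziteakeokopoi/: /t/ is a voiceless stop between vowels /i/ and /e/, so it voices to [d]. /k/ is a voiceless stop between vowels /a/ and /e/, so it voices to [g]. /k/ is a voiceless stop between vowels /o/ and /o/, so it voices to [g]. /p/ is a voiceless stop between vowels /o/ and /o/, so it voices to [b]. → [zideageogoboi].
/gikaapeixjupolebn/: /k/ is a voiceless stop between vowels /i/ and /a/, so it voices to [g]. /p/ is a voiceless stop between vowels /a/ and /e/, so it voices to [b]. /p/ is a voiceless stop between vowels /u/ and /o/, so it voices to [b]. → [gigaabeixjubolebn].
/gahnonanorustefe/: the rule's environment is not met; surfaces unchanged as [gahnonanorustefe].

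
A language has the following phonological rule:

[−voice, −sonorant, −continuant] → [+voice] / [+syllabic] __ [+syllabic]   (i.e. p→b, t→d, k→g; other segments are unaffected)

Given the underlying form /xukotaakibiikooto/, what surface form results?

xugodaagibiigoodo

/k/ is a voiceless stop between vowels /u/ and /o/, so it voices to [g].
/t/ is a voiceless stop between vowels /o/ and /a/, so it voices to [d].
/k/ is a voiceless stop between vowels /a/ and /i/, so it voices to [g].
/k/ is a voiceless stop between vowels /i/ and /o/, so it voices to [g].
/t/ is a voiceless stop between vowels /o/ and /o/, so it voices to [d].
Surface form: [xugodaagibiigoodo].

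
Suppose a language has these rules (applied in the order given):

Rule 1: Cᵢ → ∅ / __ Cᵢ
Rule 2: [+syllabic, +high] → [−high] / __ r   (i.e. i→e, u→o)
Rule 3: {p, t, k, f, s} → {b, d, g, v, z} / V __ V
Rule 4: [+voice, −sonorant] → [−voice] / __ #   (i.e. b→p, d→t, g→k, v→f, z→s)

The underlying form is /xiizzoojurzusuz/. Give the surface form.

xiizoojorzuzus

Rule 1 (degemination): /zz/ is a geminate; the first /z/ deletes. /xiizzoojurzusuz/ → xiizoojurzusuz.
Rule 2 (pre-rhotic lowering): /u/ is a high vowel immediately before /r/, so it lowers to [o]. /xiizoojurzusuz/ → xiizoojorzusuz.
Rule 3 (intervocalic voicing): /s/ is a voiceless obstruent between vowels /u/ and /u/, so it voices to [z]. /xiizoojorzusuz/ → xiizoojorzuzuz.
Rule 4 (final devoicing): /z/ is a voiced obstruent in word-final position, so it devoices to [s]. /xiizoojorzuzuz/ → xiizoojorzuzus.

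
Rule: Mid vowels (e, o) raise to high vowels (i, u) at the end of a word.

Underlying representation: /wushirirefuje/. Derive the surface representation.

Scanning /wushirirefuje/: /e/ at position 9 is not in the conditioning environment; /e/ is a mid vowel in word-final position, so it raises to [i].
Result: [wushirirefuji].

wushirirefuji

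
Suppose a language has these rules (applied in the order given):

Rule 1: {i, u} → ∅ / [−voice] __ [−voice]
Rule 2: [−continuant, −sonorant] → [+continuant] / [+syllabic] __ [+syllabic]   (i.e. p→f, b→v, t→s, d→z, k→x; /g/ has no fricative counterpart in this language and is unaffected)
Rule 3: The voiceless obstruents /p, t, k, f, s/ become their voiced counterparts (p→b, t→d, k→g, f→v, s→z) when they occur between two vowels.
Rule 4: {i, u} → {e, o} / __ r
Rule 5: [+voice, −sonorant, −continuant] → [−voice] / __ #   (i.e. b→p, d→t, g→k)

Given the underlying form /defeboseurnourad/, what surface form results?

devevozeornoorat

Rule 1 (high vowel syncope): no segment meets the environment; /defeboseurnourad/ is unchanged.
Rule 2 (intervocalic spirantization): /b/ is a stop between vowels /e/ and /o/, so it spirantizes to the fricative [v]. /defeboseurnourad/ → defevoseurnourad.
Rule 3 (intervocalic voicing): /f/ is a voiceless obstruent between vowels /e/ and /e/, so it voices to [v]. /s/ is a voiceless obstruent between vowels /o/ and /e/, so it voices to [z]. /defevoseurnourad/ → devevozeurnourad.
Rule 4 (pre-rhotic lowering): /u/ is a high vowel immediately before /r/, so it lowers to [o]. /u/ is a high vowel immediately before /r/, so it lowers to [o]. /devevozeurnourad/ → devevozeornoorad.
Rule 5 (final devoicing): /d/ is a voiced stop in word-final position, so it devoices to [t]. /devevozeornoorad/ → devevozeornoorat.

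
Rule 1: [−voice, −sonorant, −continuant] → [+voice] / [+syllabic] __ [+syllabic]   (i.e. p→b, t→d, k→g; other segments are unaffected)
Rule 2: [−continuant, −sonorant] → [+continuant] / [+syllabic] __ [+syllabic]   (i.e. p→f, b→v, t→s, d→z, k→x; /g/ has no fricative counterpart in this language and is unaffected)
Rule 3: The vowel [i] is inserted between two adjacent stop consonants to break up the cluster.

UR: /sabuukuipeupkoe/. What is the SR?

savuuguiveupikoe

Rule 1 (intervocalic voicing): /k/ is a voiceless stop between vowels /u/ and /u/, so it voices to [g]. /p/ is a voiceless stop between vowels /i/ and /e/, so it voices to [b]. /sabuukuipeupkoe/ → sabuuguibeupkoe.
Rule 2 (intervocalic spirantization): /b/ is a stop between vowels /a/ and /u/, so it spirantizes to the fricative [v]. /b/ is a stop between vowels /i/ and /e/, so it spirantizes to the fricative [v]. /sabuuguibeupkoe/ → savuuguiveupkoe.
Rule 3 (stop-cluster i-epenthesis): /p/ and /k/ form a stop–stop cluster, so [i] is inserted between them. /savuuguiveupkoe/ → savuuguiveupikoe.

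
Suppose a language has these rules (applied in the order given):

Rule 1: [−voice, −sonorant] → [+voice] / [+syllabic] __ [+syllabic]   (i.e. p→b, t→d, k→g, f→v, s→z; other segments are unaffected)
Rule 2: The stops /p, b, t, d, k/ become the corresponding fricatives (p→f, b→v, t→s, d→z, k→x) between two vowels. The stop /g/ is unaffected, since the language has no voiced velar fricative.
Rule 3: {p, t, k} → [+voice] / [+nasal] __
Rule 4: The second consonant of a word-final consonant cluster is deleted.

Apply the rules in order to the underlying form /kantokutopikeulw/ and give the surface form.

kandoguzovigeul

Rule 1 (intervocalic voicing): /k/ is a voiceless obstruent between vowels /o/ and /u/, so it voices to [g]. /t/ is a voiceless obstruent between vowels /u/ and /o/, so it voices to [d]. /p/ is a voiceless obstruent between vowels /o/ and /i/, so it voices to [b]. /k/ is a voiceless obstruent between vowels /i/ and /e/, so it voices to [g]. /kantokutopikeulw/ → kantogudobigeulw.
Rule 2 (intervocalic spirantization): /d/ is a stop between vowels /u/ and /o/, so it spirantizes to the fricative [z]. /b/ is a stop between vowels /o/ and /i/, so it spirantizes to the fricative [v]. /kantogudobigeulw/ → kantoguzovigeulw.
Rule 3 (post-nasal voicing): /t/ is a voiceless stop immediately after the nasal /n/, so it voices to [d]. /kantoguzovigeulw/ → kandoguzovigeulw.
Rule 4 (final cluster simplification): /w/ is the second consonant of a word-final cluster /lw/, so it deletes. /kandoguzovigeulw/ → kandoguzovigeul.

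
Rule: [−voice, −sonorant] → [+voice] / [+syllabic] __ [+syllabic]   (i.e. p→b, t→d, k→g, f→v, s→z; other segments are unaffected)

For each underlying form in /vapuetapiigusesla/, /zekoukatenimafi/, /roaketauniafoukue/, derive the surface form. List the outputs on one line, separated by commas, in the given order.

/vapuetapiigusesla/: /p/ is a voiceless obstruent between vowels /a/ and /u/, so it voices to [b]. /t/ is a voiceless obstruent between vowels /e/ and /a/, so it voices to [d]. /p/ is a voiceless obstruent between vowels /a/ and /i/, so it voices to [b]. /s/ is a voiceless obstruent between vowels /u/ and /e/, so it voices to [z]. → [vabuedabiiguzesla].
/zekoukatenimafi/: /k/ is a voiceless obstruent between vowels /e/ and /o/, so it voices to [g]. /k/ is a voiceless obstruent between vowels /u/ and /a/, so it voices to [g]. /t/ is a voiceless obstruent between vowels /a/ and /e/, so it voices to [d]. /f/ is a voiceless obstruent between vowels /a/ and /i/, so it voices to [v]. → [zegougadenimavi].
/roaketauniafoukue/: /k/ is a voiceless obstruent between vowels /a/ and /e/, so it voices to [g]. /t/ is a voiceless obstruent between vowels /e/ and /a/, so it voices to [d]. /f/ is a voiceless obstruent between vowels /a/ and /o/, so it voices to [v]. /k/ is a voiceless obstruent between vowels /u/ and /u/, so it voices to [g]. → [roagedauniavougue].

vabuedabiiguzesla, zegougadenimavi, roagedauniavougue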